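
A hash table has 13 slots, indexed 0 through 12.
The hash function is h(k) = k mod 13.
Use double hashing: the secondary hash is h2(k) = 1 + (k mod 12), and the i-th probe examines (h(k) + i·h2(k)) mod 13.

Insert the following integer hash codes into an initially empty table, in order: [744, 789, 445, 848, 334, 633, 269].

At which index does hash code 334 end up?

744 hashes to 3; slot 3 is free => place at 3.
789 hashes to 9; slot 9 is free => place at 9.
445 hashes to 3, h2=2; 3 taken => place at 5.
848 hashes to 3, h2=9; 3 taken => place at 12.
334 hashes to 9, h2=11; 9 taken => place at 7.
633 hashes to 9, h2=10; 9 taken => place at 6.
269 hashes to 9, h2=6; 9 taken => place at 2.
Table: [., ., 269, 744, ., 445, 633, 334, ., 789, ., ., 848]

7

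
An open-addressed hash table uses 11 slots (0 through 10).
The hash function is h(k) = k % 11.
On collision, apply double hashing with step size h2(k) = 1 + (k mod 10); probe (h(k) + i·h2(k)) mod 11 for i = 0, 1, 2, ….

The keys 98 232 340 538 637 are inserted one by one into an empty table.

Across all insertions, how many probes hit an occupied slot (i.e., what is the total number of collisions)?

98: h=10 → slot 10
232: h=1 → slot 1
340: h=10, h2=1, probe 10,0 → slot 0
538: h=10, h2=9, probe 10,8 → slot 8
637: h=10, h2=8, probe 10,7 → slot 7
Table: [340, 232, —, —, —, —, —, 637, 538, —, 98]

3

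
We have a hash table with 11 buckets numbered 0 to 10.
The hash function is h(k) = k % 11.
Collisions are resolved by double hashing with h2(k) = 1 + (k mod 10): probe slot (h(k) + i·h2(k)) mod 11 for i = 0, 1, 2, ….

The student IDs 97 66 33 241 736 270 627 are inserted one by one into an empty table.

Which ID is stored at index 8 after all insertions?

97: h=9 => slot 9
66: h=0 => slot 0
33: h=0, h2=4, probe 0,4 => slot 4
241: h=10 => slot 10
736: h=10, h2=7, probe 10,6 => slot 6
270: h=6, h2=1, probe 6,7 => slot 7
627: h=0, h2=8, probe 0,8 => slot 8
Table: [66, ., ., ., 33, ., 736, 270, 627, 97, 241]

627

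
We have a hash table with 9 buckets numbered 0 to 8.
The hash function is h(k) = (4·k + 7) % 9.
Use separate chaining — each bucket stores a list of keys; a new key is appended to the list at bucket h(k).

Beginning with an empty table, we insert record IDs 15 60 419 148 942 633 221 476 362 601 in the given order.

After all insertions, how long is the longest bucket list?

15 → bucket 4
60 → bucket 4 (collision)
419 → bucket 0
148 → bucket 5
942 → bucket 4 (collision)
633 → bucket 1
221 → bucket 0 (collision)
476 → bucket 3
362 → bucket 6
601 → bucket 8
Final buckets:
0: 419 -> 221
1: 633
2: .
3: 476
4: 15 -> 60 -> 942
5: 148
6: 362
7: .
8: 601

3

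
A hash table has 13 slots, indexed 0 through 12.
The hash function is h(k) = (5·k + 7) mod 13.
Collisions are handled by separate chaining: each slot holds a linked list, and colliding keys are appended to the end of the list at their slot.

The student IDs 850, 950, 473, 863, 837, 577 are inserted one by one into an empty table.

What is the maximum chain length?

Insert 850: h=6, bucket 6 empty → new chain.
Insert 950: h=12, bucket 12 empty → new chain.
Insert 473: h=6, bucket 6 nonempty → append to chain.
Insert 863: h=6, bucket 6 nonempty → append to chain.
Insert 837: h=6, bucket 6 nonempty → append to chain.
Insert 577: h=6, bucket 6 nonempty → append to chain.
Final buckets:
0: .
1: .
2: .
3: .
4: .
5: .
6: 850 -> 473 -> 863 -> 837 -> 577
7: .
8: .
9: .
10: .
11: .
12: 950

5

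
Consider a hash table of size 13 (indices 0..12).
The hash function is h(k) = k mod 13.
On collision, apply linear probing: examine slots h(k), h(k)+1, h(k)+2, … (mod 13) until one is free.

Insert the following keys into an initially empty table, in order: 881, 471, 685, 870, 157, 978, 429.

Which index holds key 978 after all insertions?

4

881: h=10 => slot 10
471: h=3 => slot 3
685: h=9 => slot 9
870: h=12 => slot 12
157: h=1 => slot 1
978: h=3, probe 3,4 => slot 4
429: h=0 => slot 0
Table: [429, 157, _, 471, 978, _, _, _, _, 685, 881, _, 870]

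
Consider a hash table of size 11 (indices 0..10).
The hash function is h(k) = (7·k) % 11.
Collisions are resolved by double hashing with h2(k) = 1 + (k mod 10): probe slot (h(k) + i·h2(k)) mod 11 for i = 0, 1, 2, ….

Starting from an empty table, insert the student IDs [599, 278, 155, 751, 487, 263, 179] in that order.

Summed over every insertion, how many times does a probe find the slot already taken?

Insert 599: h=2, slot 2 empty => index 2.
Insert 278: h=10, slot 10 empty => index 10.
Insert 155: h=7, slot 7 empty => index 7.
Insert 751: h=10, h2=2, slot 10 occupied => index 1.
Insert 487: h=10, h2=8, slots 10,7 occupied => index 4.
Insert 263: h=4, h2=4, slot 4 occupied => index 8.
Insert 179: h=10, h2=10, slot 10 occupied => index 9.
Table: [., 751, 599, ., 487, ., ., 155, 263, 179, 278]

5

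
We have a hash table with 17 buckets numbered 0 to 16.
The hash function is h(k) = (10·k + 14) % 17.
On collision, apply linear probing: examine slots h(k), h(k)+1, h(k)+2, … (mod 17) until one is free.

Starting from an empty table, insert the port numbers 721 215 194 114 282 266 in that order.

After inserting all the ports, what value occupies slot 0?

Insert 721: h=16, slot 16 empty → index 16.
Insert 215: h=5, slot 5 empty → index 5.
Insert 194: h=16, slot 16 occupied → index 0.
Insert 114: h=15, slot 15 empty → index 15.
Insert 282: h=12, slot 12 empty → index 12.
Insert 266: h=5, slot 5 occupied → index 6.
Table: [194, ., ., ., ., 215, 266, ., ., ., ., ., 282, ., ., 114, 721]

194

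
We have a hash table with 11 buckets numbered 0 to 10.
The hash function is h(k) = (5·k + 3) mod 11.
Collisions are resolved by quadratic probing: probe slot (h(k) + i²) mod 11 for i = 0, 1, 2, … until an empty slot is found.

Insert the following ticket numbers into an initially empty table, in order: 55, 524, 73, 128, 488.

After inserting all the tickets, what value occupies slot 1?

488

55: h=3 => slot 3
524: h=5 => slot 5
73: h=5, probe 5,6 => slot 6
128: h=5, probe 5,6,9 => slot 9
488: h=1 => slot 1
Table: [—, 488, —, 55, —, 524, 73, —, —, 128, —]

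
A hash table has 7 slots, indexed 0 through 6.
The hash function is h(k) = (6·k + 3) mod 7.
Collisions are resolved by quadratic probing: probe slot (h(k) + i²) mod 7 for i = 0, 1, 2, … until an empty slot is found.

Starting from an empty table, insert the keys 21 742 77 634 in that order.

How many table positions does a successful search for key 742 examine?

2

21: h=3 => slot 3
742: h=3, probe 3,4 => slot 4
77: h=3, probe 3,4,0 => slot 0
634: h=6 => slot 6
Table: [77, ∅, ∅, 21, 742, ∅, 634]
Lookup 742: h=3, probe 3,4 → found at 4.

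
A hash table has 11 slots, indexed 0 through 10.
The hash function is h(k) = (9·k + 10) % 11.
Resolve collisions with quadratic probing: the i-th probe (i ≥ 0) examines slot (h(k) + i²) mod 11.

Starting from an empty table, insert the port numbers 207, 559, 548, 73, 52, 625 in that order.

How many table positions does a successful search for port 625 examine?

4

207: h=3 => slot 3
559: h=3, probe 3,4 => slot 4
548: h=3, probe 3,4,7 => slot 7
73: h=7, probe 7,8 => slot 8
52: h=5 => slot 5
625: h=3, probe 3,4,7,1 => slot 1
Table: [., 625, ., 207, 559, 52, ., 548, 73, ., .]
Lookup 625: h=3, probe 3,4,7,1 → found at 1.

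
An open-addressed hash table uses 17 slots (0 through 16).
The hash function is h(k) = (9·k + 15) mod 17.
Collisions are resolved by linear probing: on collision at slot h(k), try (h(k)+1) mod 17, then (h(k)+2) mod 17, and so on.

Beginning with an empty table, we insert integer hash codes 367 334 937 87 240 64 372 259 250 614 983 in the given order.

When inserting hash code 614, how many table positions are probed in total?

7

367: h=3 -> slot 3
334: h=12 -> slot 12
937: h=16 -> slot 16
87: h=16, probe 16,0 -> slot 0
240: h=16, probe 16,0,1 -> slot 1
64: h=13 -> slot 13
372: h=14 -> slot 14
259: h=0, probe 0,1,2 -> slot 2
250: h=4 -> slot 4
614: h=16, probe 16,0,1,2,3,4,5 -> slot 5
983: h=5, probe 5,6 -> slot 6
Table: [87, 240, 259, 367, 250, 614, 983, ∅, ∅, ∅, ∅, ∅, 334, 64, 372, ∅, 937]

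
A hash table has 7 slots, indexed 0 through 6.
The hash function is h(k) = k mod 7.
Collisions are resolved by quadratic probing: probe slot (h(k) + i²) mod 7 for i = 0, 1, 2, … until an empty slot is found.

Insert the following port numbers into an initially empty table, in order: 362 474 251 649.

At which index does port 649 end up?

2

362 hashes to 5; slot 5 is free => place at 5.
474 hashes to 5; 5 taken => place at 6.
251 hashes to 6; 6 taken => place at 0.
649 hashes to 5; 5,6 taken => place at 2.
Table: [251, -, 649, -, -, 362, 474]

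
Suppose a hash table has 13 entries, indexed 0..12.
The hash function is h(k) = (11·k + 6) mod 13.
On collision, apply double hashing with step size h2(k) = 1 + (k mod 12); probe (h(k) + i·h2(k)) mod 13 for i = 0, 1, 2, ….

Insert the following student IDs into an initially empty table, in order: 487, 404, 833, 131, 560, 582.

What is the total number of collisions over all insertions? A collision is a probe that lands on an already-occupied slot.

Insert 487: h=7, slot 7 empty → index 7.
Insert 404: h=4, slot 4 empty → index 4.
Insert 833: h=4, h2=6, slot 4 occupied → index 10.
Insert 131: h=4, h2=12, slot 4 occupied → index 3.
Insert 560: h=4, h2=9, slot 4 occupied → index 0.
Insert 582: h=12, slot 12 empty → index 12.
Table: [560, -, -, 131, 404, -, -, 487, -, -, 833, -, 582]

3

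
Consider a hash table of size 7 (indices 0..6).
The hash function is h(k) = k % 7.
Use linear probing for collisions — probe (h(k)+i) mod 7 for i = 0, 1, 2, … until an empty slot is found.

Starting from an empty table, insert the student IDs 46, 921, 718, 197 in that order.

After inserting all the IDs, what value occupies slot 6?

718

46: h=4 => slot 4
921: h=4, probe 4,5 => slot 5
718: h=4, probe 4,5,6 => slot 6
197: h=1 => slot 1
Table: [., 197, ., ., 46, 921, 718]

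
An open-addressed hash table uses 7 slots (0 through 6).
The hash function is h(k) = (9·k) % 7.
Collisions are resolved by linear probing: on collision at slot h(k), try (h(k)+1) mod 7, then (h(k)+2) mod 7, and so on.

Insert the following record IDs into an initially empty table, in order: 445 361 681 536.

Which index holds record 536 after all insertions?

Insert 445: h=1, slot 1 empty → index 1.
Insert 361: h=1, slot 1 occupied → index 2.
Insert 681: h=4, slot 4 empty → index 4.
Insert 536: h=1, slots 1,2 occupied → index 3.
Table: [—, 445, 361, 536, 681, —, —]

3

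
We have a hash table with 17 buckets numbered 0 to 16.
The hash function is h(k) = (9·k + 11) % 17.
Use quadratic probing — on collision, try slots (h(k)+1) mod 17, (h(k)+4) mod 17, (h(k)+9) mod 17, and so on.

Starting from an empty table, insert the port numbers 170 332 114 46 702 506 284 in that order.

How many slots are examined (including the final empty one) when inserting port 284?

Insert 170: h=11, slot 11 empty => index 11.
Insert 332: h=7, slot 7 empty => index 7.
Insert 114: h=0, slot 0 empty => index 0.
Insert 46: h=0, slot 0 occupied => index 1.
Insert 702: h=5, slot 5 empty => index 5.
Insert 506: h=9, slot 9 empty => index 9.
Insert 284: h=0, slots 0,1 occupied => index 4.
Table: [114, 46, —, —, 284, 702, —, 332, —, 506, —, 170, —, —, —, —, —]

3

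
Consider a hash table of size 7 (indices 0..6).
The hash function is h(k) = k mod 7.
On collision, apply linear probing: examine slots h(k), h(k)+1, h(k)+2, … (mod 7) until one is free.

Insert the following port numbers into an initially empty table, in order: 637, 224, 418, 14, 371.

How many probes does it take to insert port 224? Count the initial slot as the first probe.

Insert 637: h=0, slot 0 empty -> index 0.
Insert 224: h=0, slot 0 occupied -> index 1.
Insert 418: h=5, slot 5 empty -> index 5.
Insert 14: h=0, slots 0,1 occupied -> index 2.
Insert 371: h=0, slots 0,1,2 occupied -> index 3.
Table: [637, 224, 14, 371, —, 418, —]

2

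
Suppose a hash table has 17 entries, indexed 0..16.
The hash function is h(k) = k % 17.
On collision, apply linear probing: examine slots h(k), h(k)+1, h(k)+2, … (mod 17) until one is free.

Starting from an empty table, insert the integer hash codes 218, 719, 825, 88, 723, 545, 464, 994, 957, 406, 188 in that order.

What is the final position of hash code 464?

6

218: h=14 → slot 14
719: h=5 → slot 5
825: h=9 → slot 9
88: h=3 → slot 3
723: h=9, probe 9,10 → slot 10
545: h=1 → slot 1
464: h=5, probe 5,6 → slot 6
994: h=8 → slot 8
957: h=5, probe 5,6,7 → slot 7
406: h=15 → slot 15
188: h=1, probe 1,2 → slot 2
Table: [-, 545, 188, 88, -, 719, 464, 957, 994, 825, 723, -, -, -, 218, 406, -]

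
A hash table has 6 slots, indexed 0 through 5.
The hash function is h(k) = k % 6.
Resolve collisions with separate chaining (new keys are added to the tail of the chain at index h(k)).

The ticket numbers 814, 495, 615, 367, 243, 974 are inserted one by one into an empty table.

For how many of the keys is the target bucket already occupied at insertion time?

2

814 -> bucket 4
495 -> bucket 3
615 -> bucket 3 (collision)
367 -> bucket 1
243 -> bucket 3 (collision)
974 -> bucket 2
Final buckets:
0: —
1: 367
2: 974
3: 495 -> 615 -> 243
4: 814
5: —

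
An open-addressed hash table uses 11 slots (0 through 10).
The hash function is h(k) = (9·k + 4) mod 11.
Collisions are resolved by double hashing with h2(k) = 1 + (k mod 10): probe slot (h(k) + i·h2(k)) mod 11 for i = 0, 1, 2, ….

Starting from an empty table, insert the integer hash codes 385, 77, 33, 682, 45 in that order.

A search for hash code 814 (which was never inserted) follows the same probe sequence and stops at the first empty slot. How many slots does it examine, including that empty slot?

2

385 hashes to 4; slot 4 is free → place at 4.
77 hashes to 4, h2=8; 4 taken → place at 1.
33 hashes to 4, h2=4; 4 taken → place at 8.
682 hashes to 4, h2=3; 4 taken → place at 7.
45 hashes to 2; slot 2 is free → place at 2.
Table: [., 77, 45, ., 385, ., ., 682, 33, ., .]
Lookup 814: h=4, h2=5, probe 4,9 → slot 9 empty, not found.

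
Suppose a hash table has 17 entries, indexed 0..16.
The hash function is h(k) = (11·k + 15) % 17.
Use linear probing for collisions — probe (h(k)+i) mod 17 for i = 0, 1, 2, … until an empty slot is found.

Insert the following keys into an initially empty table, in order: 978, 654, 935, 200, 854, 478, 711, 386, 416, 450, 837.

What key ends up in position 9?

837

978: h=12 → slot 12
654: h=1 → slot 1
935: h=15 → slot 15
200: h=5 → slot 5
854: h=8 → slot 8
478: h=3 → slot 3
711: h=16 → slot 16
386: h=11 → slot 11
416: h=1, probe 1,2 → slot 2
450: h=1, probe 1,2,3,4 → slot 4
837: h=8, probe 8,9 → slot 9
Table: [_, 654, 416, 478, 450, 200, _, _, 854, 837, _, 386, 978, _, _, 935, 711]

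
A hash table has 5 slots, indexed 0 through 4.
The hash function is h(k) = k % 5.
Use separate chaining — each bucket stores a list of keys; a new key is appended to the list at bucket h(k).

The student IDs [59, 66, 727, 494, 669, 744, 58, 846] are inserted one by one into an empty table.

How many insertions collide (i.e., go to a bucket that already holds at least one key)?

59 → bucket 4
66 → bucket 1
727 → bucket 2
494 → bucket 4 (collision)
669 → bucket 4 (collision)
744 → bucket 4 (collision)
58 → bucket 3
846 → bucket 1 (collision)
Final buckets:
0: -
1: 66 -> 846
2: 727
3: 58
4: 59 -> 494 -> 669 -> 744

4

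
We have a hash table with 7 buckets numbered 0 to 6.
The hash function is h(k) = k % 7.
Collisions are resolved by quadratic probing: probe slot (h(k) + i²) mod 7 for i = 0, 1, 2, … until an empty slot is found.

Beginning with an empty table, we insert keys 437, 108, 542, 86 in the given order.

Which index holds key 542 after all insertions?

0

437 hashes to 3; slot 3 is free → place at 3.
108 hashes to 3; 3 taken → place at 4.
542 hashes to 3; 3,4 taken → place at 0.
86 hashes to 2; slot 2 is free → place at 2.
Table: [542, ∅, 86, 437, 108, ∅, ∅]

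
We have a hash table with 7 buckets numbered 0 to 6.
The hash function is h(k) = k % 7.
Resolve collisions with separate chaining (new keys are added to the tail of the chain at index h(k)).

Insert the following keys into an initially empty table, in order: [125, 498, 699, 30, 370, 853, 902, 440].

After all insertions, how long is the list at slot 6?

Insert 125: h=6, bucket 6 empty → new chain.
Insert 498: h=1, bucket 1 empty → new chain.
Insert 699: h=6, bucket 6 nonempty → append to chain.
Insert 30: h=2, bucket 2 empty → new chain.
Insert 370: h=6, bucket 6 nonempty → append to chain.
Insert 853: h=6, bucket 6 nonempty → append to chain.
Insert 902: h=6, bucket 6 nonempty → append to chain.
Insert 440: h=6, bucket 6 nonempty → append to chain.
Final buckets:
0: —
1: 498
2: 30
3: —
4: —
5: —
6: 125 -> 699 -> 370 -> 853 -> 902 -> 440

6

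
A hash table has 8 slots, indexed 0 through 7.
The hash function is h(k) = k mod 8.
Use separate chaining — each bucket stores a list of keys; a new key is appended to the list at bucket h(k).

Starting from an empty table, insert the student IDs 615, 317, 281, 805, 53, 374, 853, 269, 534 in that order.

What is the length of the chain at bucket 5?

Insert 615: h=7, bucket 7 empty -> new chain.
Insert 317: h=5, bucket 5 empty -> new chain.
Insert 281: h=1, bucket 1 empty -> new chain.
Insert 805: h=5, bucket 5 nonempty -> append to chain.
Insert 53: h=5, bucket 5 nonempty -> append to chain.
Insert 374: h=6, bucket 6 empty -> new chain.
Insert 853: h=5, bucket 5 nonempty -> append to chain.
Insert 269: h=5, bucket 5 nonempty -> append to chain.
Insert 534: h=6, bucket 6 nonempty -> append to chain.
Final buckets:
0: -
1: 281
2: -
3: -
4: -
5: 317 -> 805 -> 53 -> 853 -> 269
6: 374 -> 534
7: 615

5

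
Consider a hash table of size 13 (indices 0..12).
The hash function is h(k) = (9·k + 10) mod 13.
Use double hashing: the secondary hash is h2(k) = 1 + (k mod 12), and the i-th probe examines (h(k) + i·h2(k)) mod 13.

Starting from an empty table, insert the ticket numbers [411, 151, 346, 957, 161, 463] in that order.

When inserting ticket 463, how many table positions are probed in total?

3

Insert 411: h=4, slot 4 empty => index 4.
Insert 151: h=4, h2=8, slot 4 occupied => index 12.
Insert 346: h=4, h2=11, slot 4 occupied => index 2.
Insert 957: h=4, h2=10, slot 4 occupied => index 1.
Insert 161: h=3, slot 3 empty => index 3.
Insert 463: h=4, h2=8, slots 4,12 occupied => index 7.
Table: [_, 957, 346, 161, 411, _, _, 463, _, _, _, _, 151]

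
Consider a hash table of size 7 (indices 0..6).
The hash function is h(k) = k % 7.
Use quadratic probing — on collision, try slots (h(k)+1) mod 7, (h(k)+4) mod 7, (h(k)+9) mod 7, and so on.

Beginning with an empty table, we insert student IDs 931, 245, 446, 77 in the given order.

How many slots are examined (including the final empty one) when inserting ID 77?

3

Insert 931: h=0, slot 0 empty -> index 0.
Insert 245: h=0, slot 0 occupied -> index 1.
Insert 446: h=5, slot 5 empty -> index 5.
Insert 77: h=0, slots 0,1 occupied -> index 4.
Table: [931, 245, ., ., 77, 446, .]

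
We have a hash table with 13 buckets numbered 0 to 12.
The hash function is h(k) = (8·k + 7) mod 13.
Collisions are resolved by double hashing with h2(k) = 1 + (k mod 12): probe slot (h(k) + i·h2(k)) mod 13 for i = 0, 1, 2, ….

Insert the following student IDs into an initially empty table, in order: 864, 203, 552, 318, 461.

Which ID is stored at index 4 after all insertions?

864: h=3 => slot 3
203: h=6 => slot 6
552: h=3, h2=1, probe 3,4 => slot 4
318: h=3, h2=7, probe 3,10 => slot 10
461: h=3, h2=6, probe 3,9 => slot 9
Table: [_, _, _, 864, 552, _, 203, _, _, 461, 318, _, _]

552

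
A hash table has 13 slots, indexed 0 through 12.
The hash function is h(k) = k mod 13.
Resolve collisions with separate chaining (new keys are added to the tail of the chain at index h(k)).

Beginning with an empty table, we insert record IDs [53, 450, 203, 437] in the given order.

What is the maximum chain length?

3

53 -> bucket 1
450 -> bucket 8
203 -> bucket 8 (collision)
437 -> bucket 8 (collision)
Final buckets:
0: —
1: 53
2: —
3: —
4: —
5: —
6: —
7: —
8: 450 -> 203 -> 437
9: —
10: —
11: —
12: —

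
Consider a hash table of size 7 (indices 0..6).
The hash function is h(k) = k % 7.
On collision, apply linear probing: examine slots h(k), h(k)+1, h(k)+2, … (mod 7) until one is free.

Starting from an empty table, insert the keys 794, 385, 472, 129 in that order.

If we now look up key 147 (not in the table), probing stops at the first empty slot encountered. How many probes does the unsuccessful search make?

2

794 hashes to 3; slot 3 is free -> place at 3.
385 hashes to 0; slot 0 is free -> place at 0.
472 hashes to 3; 3 taken -> place at 4.
129 hashes to 3; 3,4 taken -> place at 5.
Table: [385, -, -, 794, 472, 129, -]
Lookup 147: h=0, probe 0,1 → slot 1 empty, not found.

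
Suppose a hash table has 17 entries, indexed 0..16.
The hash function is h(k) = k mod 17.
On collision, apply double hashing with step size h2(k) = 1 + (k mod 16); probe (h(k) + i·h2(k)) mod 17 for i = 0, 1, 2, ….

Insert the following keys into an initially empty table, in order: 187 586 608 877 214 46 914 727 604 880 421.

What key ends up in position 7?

187 hashes to 0; slot 0 is free -> place at 0.
586 hashes to 8; slot 8 is free -> place at 8.
608 hashes to 13; slot 13 is free -> place at 13.
877 hashes to 10; slot 10 is free -> place at 10.
214 hashes to 10, h2=7; 10,0 taken -> place at 7.
46 hashes to 12; slot 12 is free -> place at 12.
914 hashes to 13, h2=3; 13 taken -> place at 16.
727 hashes to 13, h2=8; 13 taken -> place at 4.
604 hashes to 9; slot 9 is free -> place at 9.
880 hashes to 13, h2=1; 13 taken -> place at 14.
421 hashes to 13, h2=6; 13 taken -> place at 2.
Table: [187, ., 421, ., 727, ., ., 214, 586, 604, 877, ., 46, 608, 880, ., 914]

214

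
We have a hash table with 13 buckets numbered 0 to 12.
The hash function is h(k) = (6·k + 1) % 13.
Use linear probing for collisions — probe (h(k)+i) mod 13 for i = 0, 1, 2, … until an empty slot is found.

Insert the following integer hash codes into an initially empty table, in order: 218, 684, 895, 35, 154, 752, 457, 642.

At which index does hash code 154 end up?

4

218 hashes to 9; slot 9 is free => place at 9.
684 hashes to 10; slot 10 is free => place at 10.
895 hashes to 2; slot 2 is free => place at 2.
35 hashes to 3; slot 3 is free => place at 3.
154 hashes to 2; 2,3 taken => place at 4.
752 hashes to 2; 2,3,4 taken => place at 5.
457 hashes to 0; slot 0 is free => place at 0.
642 hashes to 5; 5 taken => place at 6.
Table: [457, ., 895, 35, 154, 752, 642, ., ., 218, 684, ., .]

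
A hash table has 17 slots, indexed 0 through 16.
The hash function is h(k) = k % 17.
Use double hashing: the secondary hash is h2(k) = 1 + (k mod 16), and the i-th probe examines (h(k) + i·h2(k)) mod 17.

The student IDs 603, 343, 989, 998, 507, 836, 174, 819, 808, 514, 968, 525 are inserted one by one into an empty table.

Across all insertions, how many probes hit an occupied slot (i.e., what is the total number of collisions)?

6

603 hashes to 8; slot 8 is free → place at 8.
343 hashes to 3; slot 3 is free → place at 3.
989 hashes to 3, h2=14; 3 taken → place at 0.
998 hashes to 12; slot 12 is free → place at 12.
507 hashes to 14; slot 14 is free → place at 14.
836 hashes to 3, h2=5; 3,8 taken → place at 13.
174 hashes to 4; slot 4 is free → place at 4.
819 hashes to 3, h2=4; 3 taken → place at 7.
808 hashes to 9; slot 9 is free → place at 9.
514 hashes to 4, h2=3; 4,7 taken → place at 10.
968 hashes to 16; slot 16 is free → place at 16.
525 hashes to 15; slot 15 is free → place at 15.
Table: [989, ∅, ∅, 343, 174, ∅, ∅, 819, 603, 808, 514, ∅, 998, 836, 507, 525, 968]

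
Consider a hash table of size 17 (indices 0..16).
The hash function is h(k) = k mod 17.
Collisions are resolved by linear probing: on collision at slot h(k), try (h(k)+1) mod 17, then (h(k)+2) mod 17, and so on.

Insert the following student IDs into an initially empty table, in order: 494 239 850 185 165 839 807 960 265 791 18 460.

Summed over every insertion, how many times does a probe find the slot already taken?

9

Insert 494: h=1, slot 1 empty -> index 1.
Insert 239: h=1, slot 1 occupied -> index 2.
Insert 850: h=0, slot 0 empty -> index 0.
Insert 185: h=15, slot 15 empty -> index 15.
Insert 165: h=12, slot 12 empty -> index 12.
Insert 839: h=6, slot 6 empty -> index 6.
Insert 807: h=8, slot 8 empty -> index 8.
Insert 960: h=8, slot 8 occupied -> index 9.
Insert 265: h=10, slot 10 empty -> index 10.
Insert 791: h=9, slots 9,10 occupied -> index 11.
Insert 18: h=1, slots 1,2 occupied -> index 3.
Insert 460: h=1, slots 1,2,3 occupied -> index 4.
Table: [850, 494, 239, 18, 460, _, 839, _, 807, 960, 265, 791, 165, _, _, 185, _]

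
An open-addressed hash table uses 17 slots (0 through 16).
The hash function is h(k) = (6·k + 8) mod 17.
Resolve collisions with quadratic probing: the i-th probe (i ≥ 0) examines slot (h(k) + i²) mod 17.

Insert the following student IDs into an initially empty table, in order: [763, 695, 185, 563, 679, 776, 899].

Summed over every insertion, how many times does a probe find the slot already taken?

6

763 hashes to 13; slot 13 is free → place at 13.
695 hashes to 13; 13 taken → place at 14.
185 hashes to 13; 13,14 taken → place at 0.
563 hashes to 3; slot 3 is free → place at 3.
679 hashes to 2; slot 2 is free → place at 2.
776 hashes to 6; slot 6 is free → place at 6.
899 hashes to 13; 13,14,0 taken → place at 5.
Table: [185, —, 679, 563, —, 899, 776, —, —, —, —, —, —, 763, 695, —, —]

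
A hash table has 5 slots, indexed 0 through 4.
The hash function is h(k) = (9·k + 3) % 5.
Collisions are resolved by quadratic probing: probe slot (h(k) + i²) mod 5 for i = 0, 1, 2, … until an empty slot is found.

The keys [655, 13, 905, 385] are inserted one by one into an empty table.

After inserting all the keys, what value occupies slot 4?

655 hashes to 3; slot 3 is free -> place at 3.
13 hashes to 0; slot 0 is free -> place at 0.
905 hashes to 3; 3 taken -> place at 4.
385 hashes to 3; 3,4 taken -> place at 2.
Table: [13, —, 385, 655, 905]

905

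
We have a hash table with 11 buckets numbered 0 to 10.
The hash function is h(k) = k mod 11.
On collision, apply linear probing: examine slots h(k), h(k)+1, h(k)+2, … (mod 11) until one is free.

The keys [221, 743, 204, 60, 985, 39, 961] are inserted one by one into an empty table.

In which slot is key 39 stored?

221 hashes to 1; slot 1 is free -> place at 1.
743 hashes to 6; slot 6 is free -> place at 6.
204 hashes to 6; 6 taken -> place at 7.
60 hashes to 5; slot 5 is free -> place at 5.
985 hashes to 6; 6,7 taken -> place at 8.
39 hashes to 6; 6,7,8 taken -> place at 9.
961 hashes to 4; slot 4 is free -> place at 4.
Table: [_, 221, _, _, 961, 60, 743, 204, 985, 39, _]

9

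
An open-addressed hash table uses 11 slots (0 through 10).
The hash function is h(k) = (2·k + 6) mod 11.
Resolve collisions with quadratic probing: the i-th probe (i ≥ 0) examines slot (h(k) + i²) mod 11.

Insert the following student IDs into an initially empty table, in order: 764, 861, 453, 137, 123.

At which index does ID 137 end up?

764 hashes to 5; slot 5 is free => place at 5.
861 hashes to 1; slot 1 is free => place at 1.
453 hashes to 10; slot 10 is free => place at 10.
137 hashes to 5; 5 taken => place at 6.
123 hashes to 10; 10 taken => place at 0.
Table: [123, 861, _, _, _, 764, 137, _, _, _, 453]

6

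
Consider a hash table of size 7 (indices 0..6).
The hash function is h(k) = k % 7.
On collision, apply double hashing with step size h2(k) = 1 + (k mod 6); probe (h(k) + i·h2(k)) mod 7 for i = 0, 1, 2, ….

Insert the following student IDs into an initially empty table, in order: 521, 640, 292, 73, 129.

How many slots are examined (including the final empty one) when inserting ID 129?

3

521: h=3 → slot 3
640: h=3, h2=5, probe 3,1 → slot 1
292: h=5 → slot 5
73: h=3, h2=2, probe 3,5,0 → slot 0
129: h=3, h2=4, probe 3,0,4 → slot 4
Table: [73, 640, —, 521, 129, 292, —]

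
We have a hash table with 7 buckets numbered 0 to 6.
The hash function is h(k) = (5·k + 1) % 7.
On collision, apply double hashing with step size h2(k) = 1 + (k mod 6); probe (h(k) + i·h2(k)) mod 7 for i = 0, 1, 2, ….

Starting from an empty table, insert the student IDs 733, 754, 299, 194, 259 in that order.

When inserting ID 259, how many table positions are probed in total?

733 hashes to 5; slot 5 is free -> place at 5.
754 hashes to 5, h2=5; 5 taken -> place at 3.
299 hashes to 5, h2=6; 5 taken -> place at 4.
194 hashes to 5, h2=3; 5 taken -> place at 1.
259 hashes to 1, h2=2; 1,3,5 taken -> place at 0.
Table: [259, 194, —, 754, 299, 733, —]

4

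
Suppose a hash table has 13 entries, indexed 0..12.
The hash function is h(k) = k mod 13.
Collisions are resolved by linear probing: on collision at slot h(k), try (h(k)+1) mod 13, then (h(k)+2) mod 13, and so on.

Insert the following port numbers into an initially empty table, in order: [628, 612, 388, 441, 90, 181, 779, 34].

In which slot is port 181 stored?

2

628 hashes to 4; slot 4 is free -> place at 4.
612 hashes to 1; slot 1 is free -> place at 1.
388 hashes to 11; slot 11 is free -> place at 11.
441 hashes to 12; slot 12 is free -> place at 12.
90 hashes to 12; 12 taken -> place at 0.
181 hashes to 12; 12,0,1 taken -> place at 2.
779 hashes to 12; 12,0,1,2 taken -> place at 3.
34 hashes to 8; slot 8 is free -> place at 8.
Table: [90, 612, 181, 779, 628, _, _, _, 34, _, _, 388, 441]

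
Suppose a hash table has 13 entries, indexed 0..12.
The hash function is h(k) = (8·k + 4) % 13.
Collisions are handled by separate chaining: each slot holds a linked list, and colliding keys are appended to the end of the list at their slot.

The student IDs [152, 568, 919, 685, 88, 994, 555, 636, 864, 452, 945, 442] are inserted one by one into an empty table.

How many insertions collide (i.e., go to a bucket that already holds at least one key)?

7

152 → bucket 11
568 → bucket 11 (collision)
919 → bucket 11 (collision)
685 → bucket 11 (collision)
88 → bucket 6
994 → bucket 0
555 → bucket 11 (collision)
636 → bucket 9
864 → bucket 0 (collision)
452 → bucket 6 (collision)
945 → bucket 11 (collision)
442 → bucket 4
Final buckets:
0: 994 -> 864
1: -
2: -
3: -
4: 442
5: -
6: 88 -> 452
7: -
8: -
9: 636
10: -
11: 152 -> 568 -> 919 -> 685 -> 555 -> 945
12: -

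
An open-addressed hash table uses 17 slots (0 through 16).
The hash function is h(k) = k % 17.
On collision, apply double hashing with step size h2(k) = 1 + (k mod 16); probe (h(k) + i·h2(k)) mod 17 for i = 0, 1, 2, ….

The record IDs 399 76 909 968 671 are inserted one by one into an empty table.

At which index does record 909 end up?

5

Insert 399: h=8, slot 8 empty → index 8.
Insert 76: h=8, h2=13, slot 8 occupied → index 4.
Insert 909: h=8, h2=14, slot 8 occupied → index 5.
Insert 968: h=16, slot 16 empty → index 16.
Insert 671: h=8, h2=16, slot 8 occupied → index 7.
Table: [-, -, -, -, 76, 909, -, 671, 399, -, -, -, -, -, -, -, 968]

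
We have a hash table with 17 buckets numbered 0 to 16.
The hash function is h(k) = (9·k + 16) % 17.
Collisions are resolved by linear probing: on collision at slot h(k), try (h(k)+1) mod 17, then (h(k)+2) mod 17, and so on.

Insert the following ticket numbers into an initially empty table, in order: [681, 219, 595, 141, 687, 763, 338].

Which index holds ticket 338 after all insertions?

1

681 hashes to 8; slot 8 is free → place at 8.
219 hashes to 15; slot 15 is free → place at 15.
595 hashes to 16; slot 16 is free → place at 16.
141 hashes to 10; slot 10 is free → place at 10.
687 hashes to 11; slot 11 is free → place at 11.
763 hashes to 15; 15,16 taken → place at 0.
338 hashes to 15; 15,16,0 taken → place at 1.
Table: [763, 338, -, -, -, -, -, -, 681, -, 141, 687, -, -, -, 219, 595]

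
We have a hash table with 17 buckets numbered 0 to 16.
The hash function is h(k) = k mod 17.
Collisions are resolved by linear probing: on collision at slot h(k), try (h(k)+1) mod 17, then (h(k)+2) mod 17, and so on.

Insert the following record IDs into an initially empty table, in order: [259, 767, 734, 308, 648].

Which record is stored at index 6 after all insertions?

259 hashes to 4; slot 4 is free → place at 4.
767 hashes to 2; slot 2 is free → place at 2.
734 hashes to 3; slot 3 is free → place at 3.
308 hashes to 2; 2,3,4 taken → place at 5.
648 hashes to 2; 2,3,4,5 taken → place at 6.
Table: [., ., 767, 734, 259, 308, 648, ., ., ., ., ., ., ., ., ., .]

648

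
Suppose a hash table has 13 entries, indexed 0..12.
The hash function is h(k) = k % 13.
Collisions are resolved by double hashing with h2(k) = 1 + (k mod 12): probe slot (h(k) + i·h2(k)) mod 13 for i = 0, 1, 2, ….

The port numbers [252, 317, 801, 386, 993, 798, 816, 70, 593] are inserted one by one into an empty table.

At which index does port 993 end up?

2

252 hashes to 5; slot 5 is free -> place at 5.
317 hashes to 5, h2=6; 5 taken -> place at 11.
801 hashes to 8; slot 8 is free -> place at 8.
386 hashes to 9; slot 9 is free -> place at 9.
993 hashes to 5, h2=10; 5 taken -> place at 2.
798 hashes to 5, h2=7; 5 taken -> place at 12.
816 hashes to 10; slot 10 is free -> place at 10.
70 hashes to 5, h2=11; 5 taken -> place at 3.
593 hashes to 8, h2=6; 8 taken -> place at 1.
Table: [., 593, 993, 70, ., 252, ., ., 801, 386, 816, 317, 798]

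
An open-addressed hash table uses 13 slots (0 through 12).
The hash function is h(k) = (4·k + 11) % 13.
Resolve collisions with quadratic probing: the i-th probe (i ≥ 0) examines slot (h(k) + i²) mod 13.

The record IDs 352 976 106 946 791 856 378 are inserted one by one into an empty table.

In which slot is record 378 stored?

352: h=2 => slot 2
976: h=2, probe 2,3 => slot 3
106: h=6 => slot 6
946: h=12 => slot 12
791: h=3, probe 3,4 => slot 4
856: h=3, probe 3,4,7 => slot 7
378: h=2, probe 2,3,6,11 => slot 11
Table: [_, _, 352, 976, 791, _, 106, 856, _, _, _, 378, 946]

11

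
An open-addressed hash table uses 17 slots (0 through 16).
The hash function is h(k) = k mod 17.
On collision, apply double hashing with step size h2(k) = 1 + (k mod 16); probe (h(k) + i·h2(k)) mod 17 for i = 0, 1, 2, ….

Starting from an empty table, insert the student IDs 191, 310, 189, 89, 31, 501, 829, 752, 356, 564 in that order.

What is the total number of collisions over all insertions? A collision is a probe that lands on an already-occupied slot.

191: h=4 => slot 4
310: h=4, h2=7, probe 4,11 => slot 11
189: h=2 => slot 2
89: h=4, h2=10, probe 4,14 => slot 14
31: h=14, h2=16, probe 14,13 => slot 13
501: h=8 => slot 8
829: h=13, h2=14, probe 13,10 => slot 10
752: h=4, h2=1, probe 4,5 => slot 5
356: h=16 => slot 16
564: h=3 => slot 3
Table: [-, -, 189, 564, 191, 752, -, -, 501, -, 829, 310, -, 31, 89, -, 356]

5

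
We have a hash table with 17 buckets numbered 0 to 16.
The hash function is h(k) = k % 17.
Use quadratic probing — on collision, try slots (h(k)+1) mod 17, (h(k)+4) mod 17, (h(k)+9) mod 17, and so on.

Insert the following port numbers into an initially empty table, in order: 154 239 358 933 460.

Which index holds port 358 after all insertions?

154: h=1 -> slot 1
239: h=1, probe 1,2 -> slot 2
358: h=1, probe 1,2,5 -> slot 5
933: h=15 -> slot 15
460: h=1, probe 1,2,5,10 -> slot 10
Table: [∅, 154, 239, ∅, ∅, 358, ∅, ∅, ∅, ∅, 460, ∅, ∅, ∅, ∅, 933, ∅]

5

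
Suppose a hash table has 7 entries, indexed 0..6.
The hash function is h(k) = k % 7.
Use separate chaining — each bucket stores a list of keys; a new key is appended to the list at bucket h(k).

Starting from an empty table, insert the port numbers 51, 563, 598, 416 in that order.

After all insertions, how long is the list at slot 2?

Insert 51: h=2, bucket 2 empty -> new chain.
Insert 563: h=3, bucket 3 empty -> new chain.
Insert 598: h=3, bucket 3 nonempty -> append to chain.
Insert 416: h=3, bucket 3 nonempty -> append to chain.
Final buckets:
0: _
1: _
2: 51
3: 563 -> 598 -> 416
4: _
5: _
6: _

1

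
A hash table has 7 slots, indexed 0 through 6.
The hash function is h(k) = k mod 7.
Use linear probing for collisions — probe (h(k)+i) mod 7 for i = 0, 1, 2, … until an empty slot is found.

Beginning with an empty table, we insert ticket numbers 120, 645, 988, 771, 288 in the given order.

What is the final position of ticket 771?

4

120 hashes to 1; slot 1 is free -> place at 1.
645 hashes to 1; 1 taken -> place at 2.
988 hashes to 1; 1,2 taken -> place at 3.
771 hashes to 1; 1,2,3 taken -> place at 4.
288 hashes to 1; 1,2,3,4 taken -> place at 5.
Table: [-, 120, 645, 988, 771, 288, -]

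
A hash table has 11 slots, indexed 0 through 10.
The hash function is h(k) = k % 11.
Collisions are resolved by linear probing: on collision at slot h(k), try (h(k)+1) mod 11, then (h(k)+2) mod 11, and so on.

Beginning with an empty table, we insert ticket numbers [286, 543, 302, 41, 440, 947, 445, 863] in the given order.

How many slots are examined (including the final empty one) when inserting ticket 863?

3

Insert 286: h=0, slot 0 empty -> index 0.
Insert 543: h=4, slot 4 empty -> index 4.
Insert 302: h=5, slot 5 empty -> index 5.
Insert 41: h=8, slot 8 empty -> index 8.
Insert 440: h=0, slot 0 occupied -> index 1.
Insert 947: h=1, slot 1 occupied -> index 2.
Insert 445: h=5, slot 5 occupied -> index 6.
Insert 863: h=5, slots 5,6 occupied -> index 7.
Table: [286, 440, 947, ., 543, 302, 445, 863, 41, ., .]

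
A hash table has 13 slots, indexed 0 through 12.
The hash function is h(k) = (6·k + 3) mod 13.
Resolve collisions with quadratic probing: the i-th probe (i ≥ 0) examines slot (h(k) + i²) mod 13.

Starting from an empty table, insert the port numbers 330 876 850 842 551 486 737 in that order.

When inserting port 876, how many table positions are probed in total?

Insert 330: h=7, slot 7 empty => index 7.
Insert 876: h=7, slot 7 occupied => index 8.
Insert 850: h=7, slots 7,8 occupied => index 11.
Insert 842: h=11, slot 11 occupied => index 12.
Insert 551: h=7, slots 7,8,11 occupied => index 3.
Insert 486: h=7, slots 7,8,11,3 occupied => index 10.
Insert 737: h=5, slot 5 empty => index 5.
Table: [-, -, -, 551, -, 737, -, 330, 876, -, 486, 850, 842]

2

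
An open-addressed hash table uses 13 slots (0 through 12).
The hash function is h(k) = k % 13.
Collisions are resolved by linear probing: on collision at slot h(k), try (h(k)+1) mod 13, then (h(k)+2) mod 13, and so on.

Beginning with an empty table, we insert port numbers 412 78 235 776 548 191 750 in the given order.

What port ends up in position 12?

412 hashes to 9; slot 9 is free -> place at 9.
78 hashes to 0; slot 0 is free -> place at 0.
235 hashes to 1; slot 1 is free -> place at 1.
776 hashes to 9; 9 taken -> place at 10.
548 hashes to 2; slot 2 is free -> place at 2.
191 hashes to 9; 9,10 taken -> place at 11.
750 hashes to 9; 9,10,11 taken -> place at 12.
Table: [78, 235, 548, -, -, -, -, -, -, 412, 776, 191, 750]

750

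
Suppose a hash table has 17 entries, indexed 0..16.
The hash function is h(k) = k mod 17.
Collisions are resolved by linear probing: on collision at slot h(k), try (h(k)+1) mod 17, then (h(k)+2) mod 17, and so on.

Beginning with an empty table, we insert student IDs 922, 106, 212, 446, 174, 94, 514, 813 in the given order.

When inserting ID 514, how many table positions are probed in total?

7

922 hashes to 4; slot 4 is free => place at 4.
106 hashes to 4; 4 taken => place at 5.
212 hashes to 8; slot 8 is free => place at 8.
446 hashes to 4; 4,5 taken => place at 6.
174 hashes to 4; 4,5,6 taken => place at 7.
94 hashes to 9; slot 9 is free => place at 9.
514 hashes to 4; 4,5,6,7,8,9 taken => place at 10.
813 hashes to 14; slot 14 is free => place at 14.
Table: [∅, ∅, ∅, ∅, 922, 106, 446, 174, 212, 94, 514, ∅, ∅, ∅, 813, ∅, ∅]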